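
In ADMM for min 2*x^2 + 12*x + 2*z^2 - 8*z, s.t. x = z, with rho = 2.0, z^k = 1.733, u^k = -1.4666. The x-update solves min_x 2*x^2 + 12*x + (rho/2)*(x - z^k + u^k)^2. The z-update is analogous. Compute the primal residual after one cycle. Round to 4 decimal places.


ADMM iteration with rho = 2.0, z^k = 1.733, u^k = -1.4666
Step 1: x-update.
Minimize 2*x^2 + 12*x + (2.0/2)*(x - 1.733 - 1.4666)^2
FOC: (2*2 + 2.0)*x = -12 + 2.0*(1.733 + 1.4666)
x^{k+1} = -0.9335
Step 2: z-update.
Minimize 2*z^2 - 8*z + (2.0/2)*(-0.9335 - z - 1.4666)^2
FOC: (2*2 + 2.0)*z = 8 + 2.0*(-0.9335 - 1.4666)
z^{k+1} = 0.5333
Step 3: u-update.
u^{k+1} = -1.4666 - 0.9335 - 0.5333 = -2.9334
Step 4: Primal residual = |-0.9335 - 0.5333| = 1.4668


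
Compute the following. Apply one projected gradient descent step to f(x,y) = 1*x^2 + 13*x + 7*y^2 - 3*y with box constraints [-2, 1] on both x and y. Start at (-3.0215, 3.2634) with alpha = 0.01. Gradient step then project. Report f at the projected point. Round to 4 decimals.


Step 1: Compute gradient at (-3.0215, 3.2634).
grad_x = 2*1*-3.0215 + 13 = 6.957
grad_y = 2*7*3.2634 - 3 = 42.6876
Step 2: Gradient step.
x_raw = -3.0215 - 0.01*6.957 = -3.0911
y_raw = 3.2634 - 0.01*42.6876 = 2.8365
Step 3: Project onto [-2, 1].
x_proj = clip(-3.0911) = -2.0
y_proj = clip(2.8365) = 1.0
Step 4: Evaluate f.
f(-2.0, 1.0) = -18.0


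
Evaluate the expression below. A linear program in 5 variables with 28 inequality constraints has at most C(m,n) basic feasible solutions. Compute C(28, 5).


Each vertex corresponds to some choice of n active constraints out of m, so the number of vertices is at most C(m, n) = m! / (n!(m-n)!).
m = 28, n = 5
Numerator: 28 * 27 * 26 * 25 * 24
Denominator: 5! = 120
C(28, 5) = 98280


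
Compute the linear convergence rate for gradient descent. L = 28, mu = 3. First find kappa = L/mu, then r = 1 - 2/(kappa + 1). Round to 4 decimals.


Step 1: Compute the condition number.
kappa = L/mu = 28/3 = 9.3333
Step 2: Compute the convergence rate.
r = 1 - 2/(kappa + 1) = 1 - 2*mu/(L + mu) = (L - mu)/(L + mu) = 25/31 = 0.8065


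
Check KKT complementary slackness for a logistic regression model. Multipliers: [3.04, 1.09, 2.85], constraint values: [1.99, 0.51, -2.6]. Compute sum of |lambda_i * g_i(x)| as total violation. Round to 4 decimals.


KKT complementary slackness check:
lambda_1 * g_1 = 3.04 * 1.99 = 6.0496
lambda_2 * g_2 = 1.09 * 0.51 = 0.5559
lambda_3 * g_3 = 2.85 * -2.6 = -7.41
Total violation = 6.0496 + 0.5559 + 7.41 = 14.0155


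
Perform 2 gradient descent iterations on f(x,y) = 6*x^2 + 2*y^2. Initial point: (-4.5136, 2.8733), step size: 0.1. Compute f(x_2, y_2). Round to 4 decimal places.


Gradient descent on f(x,y) = 6*x^2 + 2*y^2.
Starting point: (-4.5136, 2.8733), alpha = 0.1
Step 1: grad_x = 2*6*-4.5136 = -54.1632, grad_y = 2*2*2.8733 = 11.4932
  x_1 = -4.5136 - 0.1*-54.1632 = 0.9027
  y_1 = 2.8733 - 0.1*11.4932 = 1.724
Step 2: grad_x = 2*6*0.9027 = 10.8326, grad_y = 2*2*1.724 = 6.8959
  x_2 = 0.9027 - 0.1*10.8326 = -0.1805
  y_2 = 1.724 - 0.1*6.8959 = 1.0344
f(-0.1805, 1.0344) = 6*(-0.1805)^2 + 2*1.0344^2 = 2.3355


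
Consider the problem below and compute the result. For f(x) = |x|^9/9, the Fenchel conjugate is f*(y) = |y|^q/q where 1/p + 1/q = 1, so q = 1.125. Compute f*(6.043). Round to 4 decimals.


The conjugate exponent q satisfies 1/p + 1/q = 1.
p = 9, so q = 9/(9 - 1) = 1.125
|y|^q = 6.043^1.125 = 7.5667
f*(6.043) = 7.5667 / 1.125 = 6.726


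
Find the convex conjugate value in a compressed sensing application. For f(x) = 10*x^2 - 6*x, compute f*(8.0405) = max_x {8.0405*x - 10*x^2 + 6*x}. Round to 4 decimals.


f*(y) = sup_x {y*x - a*x^2 - b*x} = sup_x {(y-b)*x - a*x^2}
FOC: (y - b) - 2a*x = 0 => x* = (y - b)/(2a)
x* = (8.0405 + 6)/(2*10) = 0.702
f*(8.0405) = (y-b)^2/(4a) = (8.0405 + 6)^2/(4*10)
= 197.1356/40 = 4.9284


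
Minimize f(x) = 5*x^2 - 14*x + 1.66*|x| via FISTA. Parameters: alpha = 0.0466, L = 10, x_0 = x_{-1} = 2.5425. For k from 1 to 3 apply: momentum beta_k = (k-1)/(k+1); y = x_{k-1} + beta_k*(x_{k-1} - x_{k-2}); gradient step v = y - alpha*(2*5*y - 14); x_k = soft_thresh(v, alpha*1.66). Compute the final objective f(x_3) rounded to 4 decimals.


FISTA on f(x) = 5*x^2 - 14*x + 1.66*|x|
L = 10, alpha = 0.0466
Iteration 1: beta = 0.0, y = 2.5425 + 0.0*(2.5425 - 2.5425) = 2.5425
  grad(y) = 11.425, v = y - alpha*grad = 2.0101
  prox(v) = soft_thresh(2.0101, 0.0774) = 1.9327
Iteration 2: beta = 0.3333, y = 1.9327 + 0.3333*(1.9327 - 2.5425) = 1.7295
  grad(y) = 3.2949, v = y - alpha*grad = 1.5759
  prox(v) = soft_thresh(1.5759, 0.0774) = 1.4986
Iteration 3: beta = 0.5, y = 1.4986 + 0.5*(1.4986 - 1.9327) = 1.2815
  grad(y) = -1.1849, v = y - alpha*grad = 1.3367
  prox(v) = soft_thresh(1.3367, 0.0774) = 1.2594
f(x_3) = 5*1.2594^2 - 14*1.2594 + 1.66*|1.2594| = -7.6106


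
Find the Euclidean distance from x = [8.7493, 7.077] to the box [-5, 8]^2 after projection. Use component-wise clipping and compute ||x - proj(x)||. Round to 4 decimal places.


Project each component onto [-5, 8].
clip(8.7493) = 8.0, clip(7.077) = 7.077
Projection = [8.0, 7.077]
Squared diffs: [0.5615, 0.0]
Distance = sqrt(0.5615) = 0.7493


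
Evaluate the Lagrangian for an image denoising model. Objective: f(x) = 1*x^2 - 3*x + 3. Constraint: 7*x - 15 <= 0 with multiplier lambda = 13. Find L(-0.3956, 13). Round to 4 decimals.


Step 1: Evaluate f(x).
f(-0.3956) = 1*(-0.3956)^2 - 3*(-0.3956) + 3 = 4.3433
Step 2: Evaluate g(x).
g(-0.3956) = 7*-0.3956 - 15 = -17.7692
Step 3: Compute Lagrangian.
L = 4.3433 + 13*-17.7692 = -226.6563


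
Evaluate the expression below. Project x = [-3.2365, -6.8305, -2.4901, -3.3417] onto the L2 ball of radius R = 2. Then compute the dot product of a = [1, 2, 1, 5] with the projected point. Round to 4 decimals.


Step 1: Compute ||x|| (intermediates to 6 decimals).
||x|| = sqrt((-3.2365)^2 + (-6.8305)^2 + (-2.4901)^2 + (-3.3417)^2) = 8.631235
Step 2: Project.
Since ||x|| > R, scale = R/||x|| = 2/8.631235 = 0.231717, proj(x) = scale * x
proj(x) = [-0.749952, -1.582743, -0.576999, -0.774329]
Step 3: Dot product.
a^T * proj(x) = 1*(-0.749952) + 2*(-1.582743) + 1*(-0.576999) + 5*(-0.774329) = -8.3641


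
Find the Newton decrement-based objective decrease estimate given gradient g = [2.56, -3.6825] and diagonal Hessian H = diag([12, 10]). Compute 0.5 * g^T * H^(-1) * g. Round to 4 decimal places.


Step 1: H is diagonal, so H^(-1) * g = [0.2133, -0.3683].
Step 2: g^T H^(-1) g = sum_i g_i^2 / H_ii
  = (2.56)^2/12 + (-3.6825)^2/10
  = 0.5461 + 1.3561 = 1.9022
Step 3: Objective decrease = 0.5 * g^T H^(-1) g = 0.9511


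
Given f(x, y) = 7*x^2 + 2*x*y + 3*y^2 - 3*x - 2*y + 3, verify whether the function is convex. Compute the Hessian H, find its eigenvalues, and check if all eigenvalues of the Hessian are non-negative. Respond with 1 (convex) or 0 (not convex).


The Hessian of f(x,y) = 7*x^2 + 2*x*y + 3*y^2 - 3*x - 2*y + 3 is:
H = [[14, 2], [2, 6]]
Trace = 14 + 6 = 20
Determinant = 14*6 - (2)^2 = 80
Discriminant = (20)^2 - 4*80 = 80.0
Eigenvalues: lambda_1 = 5.5279, lambda_2 = 14.4721
The function is convex.

1


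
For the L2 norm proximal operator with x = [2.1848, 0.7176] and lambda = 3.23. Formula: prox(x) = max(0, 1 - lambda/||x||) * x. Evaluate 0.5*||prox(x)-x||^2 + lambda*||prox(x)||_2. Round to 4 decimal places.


Step 1: Compute ||x||.
||x|| = 2.2996
Step 2: Compute scaling factor.
scale = max(0, 1 - 3.23/2.2996) = 0.0
Step 3: prox(x) = [0.0, 0.0]
||prox(x)|| = 0.0
Step 4: Proximal objective.
0.5*||prox-x||^2 = 2.6442
lambda*||prox|| = 0.0
Total = 2.6442


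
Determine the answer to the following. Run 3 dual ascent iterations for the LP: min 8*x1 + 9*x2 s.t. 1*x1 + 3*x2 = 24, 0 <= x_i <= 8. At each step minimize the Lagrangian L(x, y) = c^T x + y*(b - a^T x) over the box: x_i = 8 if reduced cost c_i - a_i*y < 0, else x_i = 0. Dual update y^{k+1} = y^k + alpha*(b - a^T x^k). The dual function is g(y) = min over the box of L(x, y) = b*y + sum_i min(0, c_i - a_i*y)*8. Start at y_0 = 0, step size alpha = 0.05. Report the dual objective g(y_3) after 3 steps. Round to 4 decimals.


Dual ascent for LP: min 8*x1 + 9*x2, 1*x1 + 3*x2 = 24, 0 <= x_i <= 8
Step 1: y^k = 0.0, reduced costs: (8.0, 9.0)
  x^k = (0.0, 0.0), subgradient = b - a^T x = 24.0
  y^{k+1} = 0.0 + 0.05*24.0 = 1.2
Step 2: y^k = 1.2, reduced costs: (6.8, 5.4)
  x^k = (0.0, 0.0), subgradient = b - a^T x = 24.0
  y^{k+1} = 1.2 + 0.05*24.0 = 2.4
Step 3: y^k = 2.4, reduced costs: (5.6, 1.8)
  x^k = (0.0, 0.0), subgradient = b - a^T x = 24.0
  y^{k+1} = 2.4 + 0.05*24.0 = 3.6
Dual objective at y_3 = 3.6: reduced costs (4.4, -1.8), box minimizer x = (0.0, 8.0)
g(y_3) = b*y + (c1 - a1*y)*x1 + (c2 - a2*y)*x2 = 24*3.6 + 4.4*0.0 + (-1.8)*8.0 = 86.4 + 0.0 - 14.4 = 72.0


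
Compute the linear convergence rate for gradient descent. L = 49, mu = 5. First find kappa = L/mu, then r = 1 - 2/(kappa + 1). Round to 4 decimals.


Step 1: Compute the condition number.
kappa = L/mu = 49/5 = 9.8
Step 2: Compute the convergence rate.
r = 1 - 2/(kappa + 1) = 1 - 2*mu/(L + mu) = (L - mu)/(L + mu) = 44/54 = 0.8148


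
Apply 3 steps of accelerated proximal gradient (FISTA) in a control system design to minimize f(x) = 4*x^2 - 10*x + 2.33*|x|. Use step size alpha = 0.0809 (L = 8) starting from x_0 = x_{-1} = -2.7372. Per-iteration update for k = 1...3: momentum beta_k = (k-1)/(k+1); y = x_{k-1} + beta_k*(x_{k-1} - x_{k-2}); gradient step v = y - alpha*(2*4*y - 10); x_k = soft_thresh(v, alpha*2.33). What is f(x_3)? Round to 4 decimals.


FISTA on f(x) = 4*x^2 - 10*x + 2.33*|x|
L = 8, alpha = 0.0809
Iteration 1: beta = 0.0, y = -2.7372 + 0.0*(-2.7372 + 2.7372) = -2.7372
  grad(y) = -31.8976, v = y - alpha*grad = -0.1567
  prox(v) = soft_thresh(-0.1567, 0.1885) = 0.0
Iteration 2: beta = 0.3333, y = 0.0 + 0.3333*(0.0 + 2.7372) = 0.9124
  grad(y) = -2.7008, v = y - alpha*grad = 1.1309
  prox(v) = soft_thresh(1.1309, 0.1885) = 0.9424
Iteration 3: beta = 0.5, y = 0.9424 + 0.5*(0.9424 - 0.0) = 1.4136
  grad(y) = 1.3088, v = y - alpha*grad = 1.3077
  prox(v) = soft_thresh(1.3077, 0.1885) = 1.1192
f(x_3) = 4*1.1192^2 - 10*1.1192 + 2.33*|1.1192| = -3.5738


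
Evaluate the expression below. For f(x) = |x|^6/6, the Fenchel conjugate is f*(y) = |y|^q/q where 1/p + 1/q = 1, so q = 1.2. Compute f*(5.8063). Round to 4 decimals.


The conjugate exponent q satisfies 1/p + 1/q = 1.
p = 6, so q = 6/(6 - 1) = 1.2
|y|^q = 5.8063^1.2 = 8.2543
f*(5.8063) = 8.2543 / 1.2 = 6.8786


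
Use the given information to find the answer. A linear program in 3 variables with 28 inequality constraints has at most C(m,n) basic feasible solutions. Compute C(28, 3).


Each vertex corresponds to some choice of n active constraints out of m, so the number of vertices is at most C(m, n) = m! / (n!(m-n)!).
m = 28, n = 3
Numerator: 28 * 27 * 26
Denominator: 3! = 6
C(28, 3) = 3276


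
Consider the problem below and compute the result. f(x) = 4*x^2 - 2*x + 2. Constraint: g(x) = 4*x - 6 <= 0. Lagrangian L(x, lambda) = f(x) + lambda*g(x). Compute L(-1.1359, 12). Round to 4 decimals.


Step 1: Evaluate f(x).
f(-1.1359) = 4*(-1.1359)^2 - 2*(-1.1359) + 2 = 9.4329
Step 2: Evaluate g(x).
g(-1.1359) = 4*-1.1359 - 6 = -10.5436
Step 3: Compute Lagrangian.
L = 9.4329 + 12*-10.5436 = -117.0903


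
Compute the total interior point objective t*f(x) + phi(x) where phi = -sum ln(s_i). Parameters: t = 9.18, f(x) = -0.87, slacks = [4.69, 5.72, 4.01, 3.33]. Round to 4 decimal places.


Step 1: Compute log-barrier.
ln values: [1.5454, 1.744, 1.3888, 1.203]
phi = -(1.5454 + 1.744 + 1.3888 + 1.203) = -5.8812
Step 2: Compute augmented objective.
t*f(x) = 9.18*-0.87 = -7.9866
Total = -7.9866 - 5.8812 = -13.8678


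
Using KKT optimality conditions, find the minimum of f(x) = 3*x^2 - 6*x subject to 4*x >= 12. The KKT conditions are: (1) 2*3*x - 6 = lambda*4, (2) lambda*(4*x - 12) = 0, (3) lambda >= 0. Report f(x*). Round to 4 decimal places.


Step 1: Try lambda = 0 (constraint inactive).
x_unc = 6/(2*3) = 1.0
Check: 4*1.0 = 4.0 < 12 -- violated!
Step 2: Constraint must be active: 4*x = 12
x* = 12/4 = 3.0
lambda = (2*3*3.0 - 6)/4 = 3.0
Step 3: Compute optimal value.
f(x*) = 3*3.0^2 - 6*3.0 = 9.0


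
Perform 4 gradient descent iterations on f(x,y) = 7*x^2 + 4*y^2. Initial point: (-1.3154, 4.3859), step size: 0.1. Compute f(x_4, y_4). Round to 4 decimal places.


Gradient descent on f(x,y) = 7*x^2 + 4*y^2.
Starting point: (-1.3154, 4.3859), alpha = 0.1
Step 1: grad_x = 2*7*-1.3154 = -18.4156, grad_y = 2*4*4.3859 = 35.0872
  x_1 = -1.3154 - 0.1*-18.4156 = 0.5262
  y_1 = 4.3859 - 0.1*35.0872 = 0.8772
Step 2: grad_x = 2*7*0.5262 = 7.3662, grad_y = 2*4*0.8772 = 7.0174
  x_2 = 0.5262 - 0.1*7.3662 = -0.2105
  y_2 = 0.8772 - 0.1*7.0174 = 0.1754
Step 3: grad_x = 2*7*-0.2105 = -2.9465, grad_y = 2*4*0.1754 = 1.4035
  x_3 = -0.2105 - 0.1*-2.9465 = 0.0842
  y_3 = 0.1754 - 0.1*1.4035 = 0.0351
Step 4: grad_x = 2*7*0.0842 = 1.1786, grad_y = 2*4*0.0351 = 0.2807
  x_4 = 0.0842 - 0.1*1.1786 = -0.0337
  y_4 = 0.0351 - 0.1*0.2807 = 0.007
f(-0.0337, 0.007) = 7*(-0.0337)^2 + 4*0.007^2 = 0.0081


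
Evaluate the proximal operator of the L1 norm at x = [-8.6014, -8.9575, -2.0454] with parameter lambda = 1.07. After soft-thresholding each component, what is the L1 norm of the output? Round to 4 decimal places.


Soft-thresholding with lambda = 1.07:
prox(-8.6014) = sign(-8.6014)*max(|-8.6014| - 1.07, 0) = -7.5314
prox(-8.9575) = sign(-8.9575)*max(|-8.9575| - 1.07, 0) = -7.8875
prox(-2.0454) = sign(-2.0454)*max(|-2.0454| - 1.07, 0) = -0.9754
prox(x) = [-7.5314, -7.8875, -0.9754]
||prox(x)||_1 = 7.5314 + 7.8875 + 0.9754 = 16.3943


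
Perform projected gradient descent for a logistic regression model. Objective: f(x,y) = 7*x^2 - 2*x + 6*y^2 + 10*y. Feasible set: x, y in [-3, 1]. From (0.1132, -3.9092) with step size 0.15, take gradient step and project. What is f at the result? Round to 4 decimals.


Step 1: Compute gradient at (0.1132, -3.9092).
grad_x = 2*7*0.1132 - 2 = -0.4152
grad_y = 2*6*-3.9092 + 10 = -36.9104
Step 2: Gradient step.
x_raw = 0.1132 - 0.15*-0.4152 = 0.1755
y_raw = -3.9092 - 0.15*-36.9104 = 1.6274
Step 3: Project onto [-3, 1].
x_proj = clip(0.1755) = 0.1755
y_proj = clip(1.6274) = 1.0
Step 4: Evaluate f.
f(0.1755, 1.0) = 15.8646


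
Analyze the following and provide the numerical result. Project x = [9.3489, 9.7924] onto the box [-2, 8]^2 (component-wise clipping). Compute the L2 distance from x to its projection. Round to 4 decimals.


Project each component onto [-2, 8].
clip(9.3489) = 8.0, clip(9.7924) = 8.0
Projection = [8.0, 8.0]
Squared diffs: [1.8195, 3.2127]
Distance = sqrt(5.0322) = 2.2433


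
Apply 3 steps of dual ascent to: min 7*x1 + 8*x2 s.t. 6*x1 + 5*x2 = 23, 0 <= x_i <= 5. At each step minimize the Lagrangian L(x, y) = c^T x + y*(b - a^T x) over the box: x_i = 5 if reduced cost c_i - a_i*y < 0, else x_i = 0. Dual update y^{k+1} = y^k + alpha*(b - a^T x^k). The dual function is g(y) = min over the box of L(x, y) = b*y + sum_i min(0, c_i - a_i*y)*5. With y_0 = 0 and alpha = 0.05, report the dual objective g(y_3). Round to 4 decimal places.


Dual ascent for LP: min 7*x1 + 8*x2, 6*x1 + 5*x2 = 23, 0 <= x_i <= 5
Step 1: y^k = 0.0, reduced costs: (7.0, 8.0)
  x^k = (0.0, 0.0), subgradient = b - a^T x = 23.0
  y^{k+1} = 0.0 + 0.05*23.0 = 1.15
Step 2: y^k = 1.15, reduced costs: (0.1, 2.25)
  x^k = (0.0, 0.0), subgradient = b - a^T x = 23.0
  y^{k+1} = 1.15 + 0.05*23.0 = 2.3
Step 3: y^k = 2.3, reduced costs: (-6.8, -3.5)
  x^k = (5.0, 5.0), subgradient = b - a^T x = -32.0
  y^{k+1} = 2.3 + 0.05*-32.0 = 0.7
Dual objective at y_3 = 0.7: reduced costs (2.8, 4.5), box minimizer x = (0.0, 0.0)
g(y_3) = b*y + (c1 - a1*y)*x1 + (c2 - a2*y)*x2 = 23*0.7 + 2.8*0.0 + 4.5*0.0 = 16.1 + 0.0 + 0.0 = 16.1


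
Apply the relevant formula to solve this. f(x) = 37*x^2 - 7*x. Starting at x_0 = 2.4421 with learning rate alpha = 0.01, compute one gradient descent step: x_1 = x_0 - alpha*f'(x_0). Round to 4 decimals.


We compute the gradient at x_0 and apply the update.
f'(x) = 74*x - 7
f'(2.4421) = 74*2.4421 - 7 = 173.7154
x_1 = 2.4421 - 0.01*173.7154 = 0.7049


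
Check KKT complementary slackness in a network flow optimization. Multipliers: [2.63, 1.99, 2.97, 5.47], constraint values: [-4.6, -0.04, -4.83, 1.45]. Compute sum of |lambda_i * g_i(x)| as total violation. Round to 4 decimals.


KKT complementary slackness check:
lambda_1 * g_1 = 2.63 * -4.6 = -12.098
lambda_2 * g_2 = 1.99 * -0.04 = -0.0796
lambda_3 * g_3 = 2.97 * -4.83 = -14.3451
lambda_4 * g_4 = 5.47 * 1.45 = 7.9315
Total violation = 12.098 + 0.0796 + 14.3451 + 7.9315 = 34.4542


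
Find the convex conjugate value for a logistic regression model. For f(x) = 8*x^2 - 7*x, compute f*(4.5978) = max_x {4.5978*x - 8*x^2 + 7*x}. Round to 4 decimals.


f*(y) = sup_x {y*x - a*x^2 - b*x} = sup_x {(y-b)*x - a*x^2}
FOC: (y - b) - 2a*x = 0 => x* = (y - b)/(2a)
x* = (4.5978 + 7)/(2*8) = 0.7249
f*(4.5978) = (y-b)^2/(4a) = (4.5978 + 7)^2/(4*8)
= 134.509/32 = 4.2034


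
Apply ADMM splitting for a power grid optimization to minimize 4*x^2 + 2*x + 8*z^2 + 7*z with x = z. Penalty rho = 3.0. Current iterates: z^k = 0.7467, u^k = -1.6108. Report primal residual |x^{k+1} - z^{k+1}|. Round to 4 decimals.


ADMM iteration with rho = 3.0, z^k = 0.7467, u^k = -1.6108
Step 1: x-update.
Minimize 4*x^2 + 2*x + (3.0/2)*(x - 0.7467 - 1.6108)^2
FOC: (2*4 + 3.0)*x = -2 + 3.0*(0.7467 + 1.6108)
x^{k+1} = 0.4611
Step 2: z-update.
Minimize 8*z^2 + 7*z + (3.0/2)*(0.4611 - z - 1.6108)^2
FOC: (2*8 + 3.0)*z = -7 + 3.0*(0.4611 - 1.6108)
z^{k+1} = -0.5499
Step 3: u-update.
u^{k+1} = -1.6108 + 0.4611 + 0.5499 = -0.5997
Step 4: Primal residual = |0.4611 + 0.5499| = 1.0111


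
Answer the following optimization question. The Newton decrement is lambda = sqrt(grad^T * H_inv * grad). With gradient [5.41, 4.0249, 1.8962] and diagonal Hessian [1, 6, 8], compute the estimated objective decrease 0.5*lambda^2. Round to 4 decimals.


Step 1: H is diagonal, so H^(-1) * g = [5.41, 0.6708, 0.237].
Step 2: g^T H^(-1) g = sum_i g_i^2 / H_ii
  = (5.41)^2/1 + (4.0249)^2/6 + (1.8962)^2/8
  = 29.2681 + 2.7 + 0.4494 = 32.4175
Step 3: Objective decrease = 0.5 * g^T H^(-1) g = 16.2088


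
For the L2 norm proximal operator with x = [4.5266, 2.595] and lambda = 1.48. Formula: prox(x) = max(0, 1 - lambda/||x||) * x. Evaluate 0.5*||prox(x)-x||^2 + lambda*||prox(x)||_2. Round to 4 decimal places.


Step 1: Compute ||x||.
||x|| = 5.2177
Step 2: Compute scaling factor.
scale = max(0, 1 - 1.48/5.2177) = 0.7163
Step 3: prox(x) = [3.2426, 1.8589]
||prox(x)|| = 3.7377
Step 4: Proximal objective.
0.5*||prox-x||^2 = 1.0952
lambda*||prox|| = 5.5318
Total = 6.627


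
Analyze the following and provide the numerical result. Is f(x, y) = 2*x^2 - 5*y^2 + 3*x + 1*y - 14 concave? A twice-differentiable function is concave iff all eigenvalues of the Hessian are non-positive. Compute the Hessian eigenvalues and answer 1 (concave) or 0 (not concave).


The Hessian of f(x,y) = 2*x^2 - 5*y^2 + 3*x + 1*y - 14 is:
H = [[4, 0], [0, -10]]
Trace = 4 - 10 = -6
Determinant = 4*-10 - (0)^2 = -40
Discriminant = (-6)^2 - 4*-40 = 196.0
Eigenvalues: lambda_1 = -10.0, lambda_2 = 4.0
The function is not concave.

0


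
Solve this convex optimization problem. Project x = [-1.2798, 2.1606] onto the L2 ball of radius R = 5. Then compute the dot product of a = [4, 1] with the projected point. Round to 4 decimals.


Step 1: Compute ||x|| (intermediates to 6 decimals).
||x|| = sqrt((-1.2798)^2 + 2.1606^2) = 2.511191
Step 2: Project.
Since ||x|| <= R, proj = x (no scaling needed).
proj(x) = [-1.2798, 2.1606]
Step 3: Dot product.
a^T * proj(x) = 4*(-1.2798) + 1*2.1606 = -2.9586


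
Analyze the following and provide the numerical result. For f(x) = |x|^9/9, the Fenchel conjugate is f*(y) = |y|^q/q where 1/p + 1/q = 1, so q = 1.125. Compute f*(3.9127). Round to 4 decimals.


The conjugate exponent q satisfies 1/p + 1/q = 1.
p = 9, so q = 9/(9 - 1) = 1.125
|y|^q = 3.9127^1.125 = 4.6402
f*(3.9127) = 4.6402 / 1.125 = 4.1246


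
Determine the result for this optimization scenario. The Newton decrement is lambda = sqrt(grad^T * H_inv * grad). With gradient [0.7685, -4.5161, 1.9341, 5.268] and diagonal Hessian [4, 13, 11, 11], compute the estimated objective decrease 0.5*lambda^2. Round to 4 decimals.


Step 1: H is diagonal, so H^(-1) * g = [0.1921, -0.3474, 0.1758, 0.4789].
Step 2: g^T H^(-1) g = sum_i g_i^2 / H_ii
  = (0.7685)^2/4 + (-4.5161)^2/13 + (1.9341)^2/11 + (5.268)^2/11
  = 0.1476 + 1.5689 + 0.3401 + 2.5229 = 4.5795
Step 3: Objective decrease = 0.5 * g^T H^(-1) g = 2.2897


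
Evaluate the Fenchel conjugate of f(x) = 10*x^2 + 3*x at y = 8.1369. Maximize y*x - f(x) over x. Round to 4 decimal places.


f*(y) = sup_x {y*x - a*x^2 - b*x} = sup_x {(y-b)*x - a*x^2}
FOC: (y - b) - 2a*x = 0 => x* = (y - b)/(2a)
x* = (8.1369 - 3)/(2*10) = 0.2568
f*(8.1369) = (y-b)^2/(4a) = (8.1369 - 3)^2/(4*10)
= 26.3877/40 = 0.6597


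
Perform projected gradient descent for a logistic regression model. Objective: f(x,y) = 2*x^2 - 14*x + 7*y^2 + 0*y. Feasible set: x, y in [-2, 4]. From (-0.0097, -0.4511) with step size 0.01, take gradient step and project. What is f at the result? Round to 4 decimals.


Step 1: Compute gradient at (-0.0097, -0.4511).
grad_x = 2*2*-0.0097 - 14 = -14.0388
grad_y = 2*7*-0.4511 + 0 = -6.3154
Step 2: Gradient step.
x_raw = -0.0097 - 0.01*-14.0388 = 0.1307
y_raw = -0.4511 - 0.01*-6.3154 = -0.3879
Step 3: Project onto [-2, 4].
x_proj = clip(0.1307) = 0.1307
y_proj = clip(-0.3879) = -0.3879
Step 4: Evaluate f.
f(0.1307, -0.3879) = -0.742


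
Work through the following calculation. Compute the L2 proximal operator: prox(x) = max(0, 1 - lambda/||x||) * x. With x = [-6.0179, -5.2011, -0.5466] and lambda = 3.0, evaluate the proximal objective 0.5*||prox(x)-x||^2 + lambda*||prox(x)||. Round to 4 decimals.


Step 1: Compute ||x||.
||x|| = 7.9728
Step 2: Compute scaling factor.
scale = max(0, 1 - 3.0/7.9728) = 0.6237
Step 3: prox(x) = [-3.7535, -3.244, -0.3409]
||prox(x)|| = 4.9728
Step 4: Proximal objective.
0.5*||prox-x||^2 = 4.5
lambda*||prox|| = 14.9184
Total = 19.4184


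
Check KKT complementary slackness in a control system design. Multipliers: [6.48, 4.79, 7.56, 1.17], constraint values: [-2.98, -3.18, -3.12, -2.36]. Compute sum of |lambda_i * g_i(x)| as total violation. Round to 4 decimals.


KKT complementary slackness check:
lambda_1 * g_1 = 6.48 * -2.98 = -19.3104
lambda_2 * g_2 = 4.79 * -3.18 = -15.2322
lambda_3 * g_3 = 7.56 * -3.12 = -23.5872
lambda_4 * g_4 = 1.17 * -2.36 = -2.7612
Total violation = 19.3104 + 15.2322 + 23.5872 + 2.7612 = 60.891


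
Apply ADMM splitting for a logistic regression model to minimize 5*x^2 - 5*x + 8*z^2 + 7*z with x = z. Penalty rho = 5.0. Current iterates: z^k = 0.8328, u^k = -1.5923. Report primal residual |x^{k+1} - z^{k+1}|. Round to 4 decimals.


ADMM iteration with rho = 5.0, z^k = 0.8328, u^k = -1.5923
Step 1: x-update.
Minimize 5*x^2 - 5*x + (5.0/2)*(x - 0.8328 - 1.5923)^2
FOC: (2*5 + 5.0)*x = 5 + 5.0*(0.8328 + 1.5923)
x^{k+1} = 1.1417
Step 2: z-update.
Minimize 8*z^2 + 7*z + (5.0/2)*(1.1417 - z - 1.5923)^2
FOC: (2*8 + 5.0)*z = -7 + 5.0*(1.1417 - 1.5923)
z^{k+1} = -0.4406
Step 3: u-update.
u^{k+1} = -1.5923 + 1.1417 + 0.4406 = -0.01
Step 4: Primal residual = |1.1417 + 0.4406| = 1.5823


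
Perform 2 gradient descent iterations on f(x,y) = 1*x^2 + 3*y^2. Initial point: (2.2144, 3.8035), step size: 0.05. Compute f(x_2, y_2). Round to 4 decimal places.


Gradient descent on f(x,y) = 1*x^2 + 3*y^2.
Starting point: (2.2144, 3.8035), alpha = 0.05
Step 1: grad_x = 2*1*2.2144 = 4.4288, grad_y = 2*3*3.8035 = 22.821
  x_1 = 2.2144 - 0.05*4.4288 = 1.993
  y_1 = 3.8035 - 0.05*22.821 = 2.6625
Step 2: grad_x = 2*1*1.993 = 3.9859, grad_y = 2*3*2.6625 = 15.9747
  x_2 = 1.993 - 0.05*3.9859 = 1.7937
  y_2 = 2.6625 - 0.05*15.9747 = 1.8637
f(1.7937, 1.8637) = 1*1.7937^2 + 3*1.8637^2 = 13.6375


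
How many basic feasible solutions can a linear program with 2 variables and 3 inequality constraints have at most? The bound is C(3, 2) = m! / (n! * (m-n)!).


Each vertex corresponds to some choice of n active constraints out of m, so the number of vertices is at most C(m, n) = m! / (n!(m-n)!).
m = 3, n = 2
Numerator: 3 * 2
Denominator: 2! = 2
C(3, 2) = 3


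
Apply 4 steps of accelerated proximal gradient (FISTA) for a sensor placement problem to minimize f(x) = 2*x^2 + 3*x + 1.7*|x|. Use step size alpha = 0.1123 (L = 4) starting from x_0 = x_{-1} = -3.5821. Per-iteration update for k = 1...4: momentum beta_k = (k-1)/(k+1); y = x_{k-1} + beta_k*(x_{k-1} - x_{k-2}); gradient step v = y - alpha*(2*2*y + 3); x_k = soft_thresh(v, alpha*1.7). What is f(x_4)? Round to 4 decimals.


FISTA on f(x) = 2*x^2 + 3*x + 1.7*|x|
L = 4, alpha = 0.1123
Iteration 1: beta = 0.0, y = -3.5821 + 0.0*(-3.5821 + 3.5821) = -3.5821
  grad(y) = -11.3284, v = y - alpha*grad = -2.3099
  prox(v) = soft_thresh(-2.3099, 0.1909) = -2.119
Iteration 2: beta = 0.3333, y = -2.119 + 0.3333*(-2.119 + 3.5821) = -1.6313
  grad(y) = -3.5253, v = y - alpha*grad = -1.2354
  prox(v) = soft_thresh(-1.2354, 0.1909) = -1.0445
Iteration 3: beta = 0.5, y = -1.0445 + 0.5*(-1.0445 + 2.119) = -0.5073
  grad(y) = 0.9709, v = y - alpha*grad = -0.6163
  prox(v) = soft_thresh(-0.6163, 0.1909) = -0.4254
Iteration 4: beta = 0.6, y = -0.4254 + 0.6*(-0.4254 + 1.0445) = -0.0539
  grad(y) = 2.7843, v = y - alpha*grad = -0.3666
  prox(v) = soft_thresh(-0.3666, 0.1909) = -0.1757
f(x_4) = 2*(-0.1757)^2 + 3*(-0.1757) + 1.7*|-0.1757| = -0.1667


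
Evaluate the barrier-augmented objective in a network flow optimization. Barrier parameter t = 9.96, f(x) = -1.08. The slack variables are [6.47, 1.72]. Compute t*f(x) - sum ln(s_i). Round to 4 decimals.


Step 1: Compute log-barrier.
ln values: [1.8672, 0.5423]
phi = -(1.8672 + 0.5423) = -2.4095
Step 2: Compute augmented objective.
t*f(x) = 9.96*-1.08 = -10.7568
Total = -10.7568 - 2.4095 = -13.1663


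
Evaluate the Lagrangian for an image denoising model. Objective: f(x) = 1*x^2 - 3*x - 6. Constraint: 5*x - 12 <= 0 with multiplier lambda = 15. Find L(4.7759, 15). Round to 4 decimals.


Step 1: Evaluate f(x).
f(4.7759) = 1*4.7759^2 - 3*4.7759 - 6 = 2.4815
Step 2: Evaluate g(x).
g(4.7759) = 5*4.7759 - 12 = 11.8795
Step 3: Compute Lagrangian.
L = 2.4815 + 15*11.8795 = 180.674


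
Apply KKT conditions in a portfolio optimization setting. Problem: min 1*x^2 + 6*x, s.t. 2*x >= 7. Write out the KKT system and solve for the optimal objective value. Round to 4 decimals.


Step 1: Try lambda = 0 (constraint inactive).
x_unc = -6/(2*1) = -3.0
Check: 2*-3.0 = -6.0 < 7 -- violated!
Step 2: Constraint must be active: 2*x = 7
x* = 7/2 = 3.5
lambda = (2*1*3.5 + 6)/2 = 6.5
Step 3: Compute optimal value.
f(x*) = 1*3.5^2 + 6*3.5 = 33.25


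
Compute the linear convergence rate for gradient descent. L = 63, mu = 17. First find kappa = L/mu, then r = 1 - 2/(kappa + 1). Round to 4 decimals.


Step 1: Compute the condition number.
kappa = L/mu = 63/17 = 3.7059
Step 2: Compute the convergence rate.
r = 1 - 2/(kappa + 1) = 1 - 2*mu/(L + mu) = (L - mu)/(L + mu) = 46/80 = 0.575


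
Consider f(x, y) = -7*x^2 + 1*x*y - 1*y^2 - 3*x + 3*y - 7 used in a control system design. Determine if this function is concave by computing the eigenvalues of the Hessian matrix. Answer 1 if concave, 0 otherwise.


The Hessian of f(x,y) = -7*x^2 + 1*x*y - 1*y^2 - 3*x + 3*y - 7 is:
H = [[-14, 1], [1, -2]]
Trace = -14 - 2 = -16
Determinant = -14*-2 - (1)^2 = 27
Discriminant = (-16)^2 - 4*27 = 148.0
Eigenvalues: lambda_1 = -14.0828, lambda_2 = -1.9172
The function is concave.

1


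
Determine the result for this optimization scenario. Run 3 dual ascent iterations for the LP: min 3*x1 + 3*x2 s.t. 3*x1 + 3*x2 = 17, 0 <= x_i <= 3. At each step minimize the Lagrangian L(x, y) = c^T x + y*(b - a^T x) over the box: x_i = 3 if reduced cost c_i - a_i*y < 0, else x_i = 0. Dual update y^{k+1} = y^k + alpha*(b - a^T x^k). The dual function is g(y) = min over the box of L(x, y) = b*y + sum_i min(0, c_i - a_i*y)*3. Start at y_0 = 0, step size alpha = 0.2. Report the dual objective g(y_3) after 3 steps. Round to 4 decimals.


Dual ascent for LP: min 3*x1 + 3*x2, 3*x1 + 3*x2 = 17, 0 <= x_i <= 3
Step 1: y^k = 0.0, reduced costs: (3.0, 3.0)
  x^k = (0.0, 0.0), subgradient = b - a^T x = 17.0
  y^{k+1} = 0.0 + 0.2*17.0 = 3.4
Step 2: y^k = 3.4, reduced costs: (-7.2, -7.2)
  x^k = (3.0, 3.0), subgradient = b - a^T x = -1.0
  y^{k+1} = 3.4 + 0.2*-1.0 = 3.2
Step 3: y^k = 3.2, reduced costs: (-6.6, -6.6)
  x^k = (3.0, 3.0), subgradient = b - a^T x = -1.0
  y^{k+1} = 3.2 + 0.2*-1.0 = 3.0
Dual objective at y_3 = 3.0: reduced costs (-6.0, -6.0), box minimizer x = (3.0, 3.0)
g(y_3) = b*y + (c1 - a1*y)*x1 + (c2 - a2*y)*x2 = 17*3.0 + (-6.0)*3.0 + (-6.0)*3.0 = 51.0 - 18.0 - 18.0 = 15.0


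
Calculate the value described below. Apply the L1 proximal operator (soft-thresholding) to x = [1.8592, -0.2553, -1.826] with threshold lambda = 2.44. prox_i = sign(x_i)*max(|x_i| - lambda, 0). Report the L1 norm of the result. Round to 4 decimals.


Soft-thresholding with lambda = 2.44:
prox(1.8592) = sign(1.8592)*max(|1.8592| - 2.44, 0) = 0.0
prox(-0.2553) = sign(-0.2553)*max(|-0.2553| - 2.44, 0) = 0.0
prox(-1.826) = sign(-1.826)*max(|-1.826| - 2.44, 0) = 0.0
prox(x) = [0.0, 0.0, 0.0]
||prox(x)||_1 = 0.0 + 0.0 + 0.0 = 0.0


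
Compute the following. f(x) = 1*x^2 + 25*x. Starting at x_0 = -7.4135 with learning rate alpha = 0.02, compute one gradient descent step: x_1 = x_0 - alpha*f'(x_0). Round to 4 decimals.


We compute the gradient at x_0 and apply the update.
f'(x) = 2*x + 25
f'(-7.4135) = 2*-7.4135 + 25 = 10.173
x_1 = -7.4135 - 0.02*10.173 = -7.617


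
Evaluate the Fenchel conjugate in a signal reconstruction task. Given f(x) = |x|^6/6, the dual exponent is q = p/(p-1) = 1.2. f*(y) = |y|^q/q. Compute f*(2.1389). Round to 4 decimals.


The conjugate exponent q satisfies 1/p + 1/q = 1.
p = 6, so q = 6/(6 - 1) = 1.2
|y|^q = 2.1389^1.2 = 2.4902
f*(2.1389) = 2.4902 / 1.2 = 2.0751


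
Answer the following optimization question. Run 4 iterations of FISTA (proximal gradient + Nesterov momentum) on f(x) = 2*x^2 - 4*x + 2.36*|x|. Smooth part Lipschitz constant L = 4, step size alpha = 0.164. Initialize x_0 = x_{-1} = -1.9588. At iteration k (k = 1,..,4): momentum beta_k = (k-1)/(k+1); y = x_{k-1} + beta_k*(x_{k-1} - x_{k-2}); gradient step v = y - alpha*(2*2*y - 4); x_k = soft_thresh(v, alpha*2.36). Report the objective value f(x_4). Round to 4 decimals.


FISTA on f(x) = 2*x^2 - 4*x + 2.36*|x|
L = 4, alpha = 0.164
Iteration 1: beta = 0.0, y = -1.9588 + 0.0*(-1.9588 + 1.9588) = -1.9588
  grad(y) = -11.8352, v = y - alpha*grad = -0.0178
  prox(v) = soft_thresh(-0.0178, 0.387) = 0.0
Iteration 2: beta = 0.3333, y = 0.0 + 0.3333*(0.0 + 1.9588) = 0.6529
  grad(y) = -1.3883, v = y - alpha*grad = 0.8806
  prox(v) = soft_thresh(0.8806, 0.387) = 0.4936
Iteration 3: beta = 0.5, y = 0.4936 + 0.5*(0.4936 - 0.0) = 0.7404
  grad(y) = -1.0386, v = y - alpha*grad = 0.9107
  prox(v) = soft_thresh(0.9107, 0.387) = 0.5236
Iteration 4: beta = 0.6, y = 0.5236 + 0.6*(0.5236 - 0.4936) = 0.5417
  grad(y) = -1.8333, v = y - alpha*grad = 0.8423
  prox(v) = soft_thresh(0.8423, 0.387) = 0.4553
f(x_4) = 2*0.4553^2 - 4*0.4553 + 2.36*|0.4553| = -0.3321


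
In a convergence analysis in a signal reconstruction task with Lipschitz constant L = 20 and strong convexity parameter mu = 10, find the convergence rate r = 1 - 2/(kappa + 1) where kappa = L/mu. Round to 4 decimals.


Step 1: Compute the condition number.
kappa = L/mu = 20/10 = 2.0
Step 2: Compute the convergence rate.
r = 1 - 2/(kappa + 1) = 1 - 2*mu/(L + mu) = (L - mu)/(L + mu) = 10/30 = 0.3333


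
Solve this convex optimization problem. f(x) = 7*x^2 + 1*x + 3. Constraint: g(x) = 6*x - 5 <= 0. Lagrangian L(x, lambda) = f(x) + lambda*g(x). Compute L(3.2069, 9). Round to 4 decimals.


Step 1: Evaluate f(x).
f(3.2069) = 7*3.2069^2 + 1*3.2069 + 3 = 78.1964
Step 2: Evaluate g(x).
g(3.2069) = 6*3.2069 - 5 = 14.2414
Step 3: Compute Lagrangian.
L = 78.1964 + 9*14.2414 = 206.369


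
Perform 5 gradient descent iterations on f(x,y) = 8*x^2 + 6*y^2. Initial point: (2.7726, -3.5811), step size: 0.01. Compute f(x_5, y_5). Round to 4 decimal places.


Gradient descent on f(x,y) = 8*x^2 + 6*y^2.
Starting point: (2.7726, -3.5811), alpha = 0.01
Step 1: grad_x = 2*8*2.7726 = 44.3616, grad_y = 2*6*-3.5811 = -42.9732
  x_1 = 2.7726 - 0.01*44.3616 = 2.329
  y_1 = -3.5811 - 0.01*-42.9732 = -3.1514
Step 2: grad_x = 2*8*2.329 = 37.2637, grad_y = 2*6*-3.1514 = -37.8164
  x_2 = 2.329 - 0.01*37.2637 = 1.9563
  y_2 = -3.1514 - 0.01*-37.8164 = -2.7732
Step 3: grad_x = 2*8*1.9563 = 31.3015, grad_y = 2*6*-2.7732 = -33.2784
  x_3 = 1.9563 - 0.01*31.3015 = 1.6433
  y_3 = -2.7732 - 0.01*-33.2784 = -2.4404
Step 4: grad_x = 2*8*1.6433 = 26.2933, grad_y = 2*6*-2.4404 = -29.285
  x_4 = 1.6433 - 0.01*26.2933 = 1.3804
  y_4 = -2.4404 - 0.01*-29.285 = -2.1476
Step 5: grad_x = 2*8*1.3804 = 22.0864, grad_y = 2*6*-2.1476 = -25.7708
  x_5 = 1.3804 - 0.01*22.0864 = 1.1595
  y_5 = -2.1476 - 0.01*-25.7708 = -1.8899
f(1.1595, -1.8899) = 8*1.1595^2 + 6*(-1.8899)^2 = 32.1856


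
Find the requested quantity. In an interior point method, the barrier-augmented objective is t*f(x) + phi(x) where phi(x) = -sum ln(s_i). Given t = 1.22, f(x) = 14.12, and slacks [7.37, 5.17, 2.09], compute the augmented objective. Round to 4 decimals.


Step 1: Compute log-barrier.
ln values: [1.9974, 1.6429, 0.7372]
phi = -(1.9974 + 1.6429 + 0.7372) = -4.3775
Step 2: Compute augmented objective.
t*f(x) = 1.22*14.12 = 17.2264
Total = 17.2264 - 4.3775 = 12.8489


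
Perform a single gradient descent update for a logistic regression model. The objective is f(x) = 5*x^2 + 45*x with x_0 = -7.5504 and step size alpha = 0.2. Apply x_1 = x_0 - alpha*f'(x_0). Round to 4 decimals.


We compute the gradient at x_0 and apply the update.
f'(x) = 10*x + 45
f'(-7.5504) = 10*-7.5504 + 45 = -30.504
x_1 = -7.5504 - 0.2*-30.504 = -1.4496


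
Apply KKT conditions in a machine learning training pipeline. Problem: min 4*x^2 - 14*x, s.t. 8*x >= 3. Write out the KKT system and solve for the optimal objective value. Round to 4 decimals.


Step 1: Try lambda = 0 (constraint inactive).
Stationarity: 2*4*x - 14 = 0
x* = 14/(2*4) = 1.75
Check constraint: 8*1.75 = 14.0 >= 3 -- satisfied.
Step 2: Compute optimal value.
f(x*) = 4*1.75^2 - 14*1.75 = -12.25


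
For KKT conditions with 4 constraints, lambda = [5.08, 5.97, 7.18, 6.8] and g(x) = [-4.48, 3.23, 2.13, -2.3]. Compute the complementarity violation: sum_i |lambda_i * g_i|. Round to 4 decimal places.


KKT complementary slackness check:
lambda_1 * g_1 = 5.08 * -4.48 = -22.7584
lambda_2 * g_2 = 5.97 * 3.23 = 19.2831
lambda_3 * g_3 = 7.18 * 2.13 = 15.2934
lambda_4 * g_4 = 6.8 * -2.3 = -15.64
Total violation = 22.7584 + 19.2831 + 15.2934 + 15.64 = 72.9749


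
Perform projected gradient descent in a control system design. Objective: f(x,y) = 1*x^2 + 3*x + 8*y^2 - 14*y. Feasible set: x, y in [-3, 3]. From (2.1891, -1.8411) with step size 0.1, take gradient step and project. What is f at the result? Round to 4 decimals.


Step 1: Compute gradient at (2.1891, -1.8411).
grad_x = 2*1*2.1891 + 3 = 7.3782
grad_y = 2*8*-1.8411 - 14 = -43.4576
Step 2: Gradient step.
x_raw = 2.1891 - 0.1*7.3782 = 1.4513
y_raw = -1.8411 - 0.1*-43.4576 = 2.5047
Step 3: Project onto [-3, 3].
x_proj = clip(1.4513) = 1.4513
y_proj = clip(2.5047) = 2.5047
Step 4: Evaluate f.
f(1.4513, 2.5047) = 21.5814


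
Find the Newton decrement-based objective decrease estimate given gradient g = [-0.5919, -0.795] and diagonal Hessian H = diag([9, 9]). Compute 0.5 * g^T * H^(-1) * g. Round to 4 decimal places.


Step 1: H is diagonal, so H^(-1) * g = [-0.0658, -0.0883].
Step 2: g^T H^(-1) g = sum_i g_i^2 / H_ii
  = (-0.5919)^2/9 + (-0.795)^2/9
  = 0.0389 + 0.0702 = 0.1092
Step 3: Objective decrease = 0.5 * g^T H^(-1) g = 0.0546


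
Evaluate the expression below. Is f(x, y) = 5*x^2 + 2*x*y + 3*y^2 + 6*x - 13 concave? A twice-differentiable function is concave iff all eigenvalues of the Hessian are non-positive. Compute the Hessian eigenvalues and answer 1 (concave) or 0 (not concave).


The Hessian of f(x,y) = 5*x^2 + 2*x*y + 3*y^2 + 6*x - 13 is:
H = [[10, 2], [2, 6]]
Trace = 10 + 6 = 16
Determinant = 10*6 - (2)^2 = 56
Discriminant = (16)^2 - 4*56 = 32.0
Eigenvalues: lambda_1 = 5.1716, lambda_2 = 10.8284
The function is not concave.

0


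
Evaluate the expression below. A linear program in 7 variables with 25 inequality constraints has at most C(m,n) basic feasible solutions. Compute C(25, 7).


Each vertex corresponds to some choice of n active constraints out of m, so the number of vertices is at most C(m, n) = m! / (n!(m-n)!).
m = 25, n = 7
Numerator: 25 * 24 * 23 * 22 * 21 * 20 * 19
Denominator: 7! = 5040
C(25, 7) = 480700


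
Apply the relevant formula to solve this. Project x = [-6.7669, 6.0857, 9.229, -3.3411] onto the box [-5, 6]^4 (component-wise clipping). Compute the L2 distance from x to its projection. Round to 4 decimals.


Project each component onto [-5, 6].
clip(-6.7669) = -5.0, clip(6.0857) = 6.0, clip(9.229) = 6.0, clip(-3.3411) = -3.3411
Projection = [-5.0, 6.0, 6.0, -3.3411]
Squared diffs: [3.1219, 0.0073, 10.4264, 0.0]
Distance = sqrt(13.5556) = 3.6818


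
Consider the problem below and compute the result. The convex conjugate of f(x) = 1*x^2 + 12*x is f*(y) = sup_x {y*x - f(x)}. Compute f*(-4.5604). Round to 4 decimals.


f*(y) = sup_x {y*x - a*x^2 - b*x} = sup_x {(y-b)*x - a*x^2}
FOC: (y - b) - 2a*x = 0 => x* = (y - b)/(2a)
x* = (-4.5604 - 12)/(2*1) = -8.2802
f*(-4.5604) = (y-b)^2/(4a) = (-4.5604 - 12)^2/(4*1)
= 274.2468/4 = 68.5617


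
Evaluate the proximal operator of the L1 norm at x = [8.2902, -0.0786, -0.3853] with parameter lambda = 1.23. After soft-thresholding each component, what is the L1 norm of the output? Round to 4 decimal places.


Soft-thresholding with lambda = 1.23:
prox(8.2902) = sign(8.2902)*max(|8.2902| - 1.23, 0) = 7.0602
prox(-0.0786) = sign(-0.0786)*max(|-0.0786| - 1.23, 0) = 0.0
prox(-0.3853) = sign(-0.3853)*max(|-0.3853| - 1.23, 0) = 0.0
prox(x) = [7.0602, 0.0, 0.0]
||prox(x)||_1 = 7.0602 + 0.0 + 0.0 = 7.0602


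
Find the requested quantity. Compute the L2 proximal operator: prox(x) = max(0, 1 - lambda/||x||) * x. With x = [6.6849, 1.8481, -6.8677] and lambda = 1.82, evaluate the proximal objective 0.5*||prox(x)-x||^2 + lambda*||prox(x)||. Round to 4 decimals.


Step 1: Compute ||x||.
||x|| = 9.7606
Step 2: Compute scaling factor.
scale = max(0, 1 - 1.82/9.7606) = 0.8135
Step 3: prox(x) = [5.4384, 1.5035, -5.5871]
||prox(x)|| = 7.9406
Step 4: Proximal objective.
0.5*||prox-x||^2 = 1.6562
lambda*||prox|| = 14.4519
Total = 16.108


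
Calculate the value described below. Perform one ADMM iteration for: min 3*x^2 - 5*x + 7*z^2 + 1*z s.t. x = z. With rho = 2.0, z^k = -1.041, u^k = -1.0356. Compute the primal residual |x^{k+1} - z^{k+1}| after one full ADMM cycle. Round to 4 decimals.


ADMM iteration with rho = 2.0, z^k = -1.041, u^k = -1.0356
Step 1: x-update.
Minimize 3*x^2 - 5*x + (2.0/2)*(x + 1.041 - 1.0356)^2
FOC: (2*3 + 2.0)*x = 5 + 2.0*(-1.041 + 1.0356)
x^{k+1} = 0.6237
Step 2: z-update.
Minimize 7*z^2 + 1*z + (2.0/2)*(0.6237 - z - 1.0356)^2
FOC: (2*7 + 2.0)*z = -1 + 2.0*(0.6237 - 1.0356)
z^{k+1} = -0.114
Step 3: u-update.
u^{k+1} = -1.0356 + 0.6237 + 0.114 = -0.298
Step 4: Primal residual = |0.6237 + 0.114| = 0.7376


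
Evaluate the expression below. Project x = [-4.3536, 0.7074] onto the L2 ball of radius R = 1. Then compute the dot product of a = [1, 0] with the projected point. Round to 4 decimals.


Step 1: Compute ||x|| (intermediates to 6 decimals).
||x|| = sqrt((-4.3536)^2 + 0.7074^2) = 4.410697
Step 2: Project.
Since ||x|| > R, scale = R/||x|| = 1/4.410697 = 0.226722, proj(x) = scale * x
proj(x) = [-0.987057, 0.160383]
Step 3: Dot product.
a^T * proj(x) = 1*(-0.987057) + 0*0.160383 = -0.9871


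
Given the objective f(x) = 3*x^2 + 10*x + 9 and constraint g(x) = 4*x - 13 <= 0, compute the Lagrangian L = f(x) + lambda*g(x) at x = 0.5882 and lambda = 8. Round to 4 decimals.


Step 1: Evaluate f(x).
f(0.5882) = 3*0.5882^2 + 10*0.5882 + 9 = 15.9199
Step 2: Evaluate g(x).
g(0.5882) = 4*0.5882 - 13 = -10.6472
Step 3: Compute Lagrangian.
L = 15.9199 + 8*-10.6472 = -69.2577
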